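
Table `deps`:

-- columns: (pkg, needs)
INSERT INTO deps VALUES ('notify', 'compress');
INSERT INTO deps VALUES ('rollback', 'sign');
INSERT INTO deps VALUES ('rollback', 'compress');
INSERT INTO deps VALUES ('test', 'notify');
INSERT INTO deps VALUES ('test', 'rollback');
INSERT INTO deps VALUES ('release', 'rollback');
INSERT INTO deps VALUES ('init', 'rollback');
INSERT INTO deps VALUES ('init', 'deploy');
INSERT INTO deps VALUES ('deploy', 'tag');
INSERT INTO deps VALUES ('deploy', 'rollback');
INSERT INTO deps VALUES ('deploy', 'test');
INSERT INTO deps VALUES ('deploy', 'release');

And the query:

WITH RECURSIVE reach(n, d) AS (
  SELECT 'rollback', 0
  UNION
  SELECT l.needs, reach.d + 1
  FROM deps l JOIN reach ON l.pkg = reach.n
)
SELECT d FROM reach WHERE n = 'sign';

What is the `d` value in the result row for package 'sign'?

1

Base: (rollback, d=0).
Iteration 1: edges from {rollback} -> (compress, d=1), (sign, d=1).
Iteration 2: no outgoing edges from {compress,sign}; recursion stops.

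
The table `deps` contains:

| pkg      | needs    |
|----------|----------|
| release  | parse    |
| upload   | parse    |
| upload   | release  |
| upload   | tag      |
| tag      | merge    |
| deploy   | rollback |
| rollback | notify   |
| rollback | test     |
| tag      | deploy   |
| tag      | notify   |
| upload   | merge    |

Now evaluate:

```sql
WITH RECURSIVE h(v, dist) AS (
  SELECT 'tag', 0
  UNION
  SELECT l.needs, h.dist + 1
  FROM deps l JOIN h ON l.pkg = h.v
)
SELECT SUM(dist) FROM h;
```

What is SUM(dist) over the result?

Base: (tag, dist=0).
Iteration 1: edges from {tag} -> (deploy, dist=1), (merge, dist=1), (notify, dist=1).
Iteration 2: edges from {deploy,merge,notify} -> (rollback, dist=2).
Iteration 3: edges from {rollback} -> (notify, dist=3), (test, dist=3).
Iteration 4: no outgoing edges from {notify,test}; recursion stops.
SUM(dist) = 0 + 1 + 1 + 1 + 2 + 3 + 3 = 11.

11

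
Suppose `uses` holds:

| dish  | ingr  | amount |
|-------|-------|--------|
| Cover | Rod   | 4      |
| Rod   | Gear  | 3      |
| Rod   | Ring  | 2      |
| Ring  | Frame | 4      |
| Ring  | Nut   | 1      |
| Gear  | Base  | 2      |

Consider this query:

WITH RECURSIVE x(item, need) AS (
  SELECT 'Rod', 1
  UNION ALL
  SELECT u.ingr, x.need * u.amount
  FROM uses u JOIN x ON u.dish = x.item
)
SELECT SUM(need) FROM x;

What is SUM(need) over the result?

22

Base: (Rod, need=1).
Iteration 1: components of {Rod} -> Gear = 1*3 = 3, Ring = 1*2 = 2.
Iteration 2: components of {Gear,Ring} -> Base = 3*2 = 6, Frame = 2*4 = 8, Nut = 2*1 = 2.
Iteration 3: no further components; recursion stops.
SUM(need) = 1 + 2 + 3 + 2 + 8 + 6 = 22.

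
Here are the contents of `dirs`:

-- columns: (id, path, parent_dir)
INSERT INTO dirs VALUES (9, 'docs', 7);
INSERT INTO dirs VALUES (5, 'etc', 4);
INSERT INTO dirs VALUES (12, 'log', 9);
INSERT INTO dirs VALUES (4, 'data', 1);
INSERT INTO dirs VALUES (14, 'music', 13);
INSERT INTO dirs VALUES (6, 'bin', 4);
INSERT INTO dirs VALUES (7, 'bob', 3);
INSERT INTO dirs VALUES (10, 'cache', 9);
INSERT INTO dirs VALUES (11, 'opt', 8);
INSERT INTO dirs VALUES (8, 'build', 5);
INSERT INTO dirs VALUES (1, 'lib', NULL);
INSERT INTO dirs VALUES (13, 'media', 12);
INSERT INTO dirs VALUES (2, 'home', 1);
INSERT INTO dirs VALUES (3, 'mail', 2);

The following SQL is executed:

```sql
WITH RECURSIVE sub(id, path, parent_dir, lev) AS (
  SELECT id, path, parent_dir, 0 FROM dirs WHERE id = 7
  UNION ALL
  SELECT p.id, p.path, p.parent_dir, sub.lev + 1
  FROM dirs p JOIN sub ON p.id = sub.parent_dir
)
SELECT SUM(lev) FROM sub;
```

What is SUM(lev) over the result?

6

Base: id=7 (bob), parent_dir=3, lev 0.
Iteration 1: join on id=3 -> mail (id 3, parent_dir=2, lev 1).
Iteration 2: join on id=2 -> home (id 2, parent_dir=1, lev 2).
Iteration 3: join on id=1 -> lib (id 1, parent_dir=NULL, lev 3).
Iteration 4: parent_dir is NULL; no match; recursion stops.
SUM(lev) = 0 + 1 + 2 + 3 = 6.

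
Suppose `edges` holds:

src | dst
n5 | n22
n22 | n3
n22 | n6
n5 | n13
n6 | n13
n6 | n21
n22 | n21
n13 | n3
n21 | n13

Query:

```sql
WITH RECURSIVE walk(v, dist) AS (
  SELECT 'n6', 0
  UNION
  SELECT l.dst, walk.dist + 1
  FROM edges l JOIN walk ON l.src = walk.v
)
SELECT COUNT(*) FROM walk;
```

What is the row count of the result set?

6

Base: (n6, dist=0).
Iteration 1: edges from {n6} -> (n13, dist=1), (n21, dist=1).
Iteration 2: edges from {n13,n21} -> (n13, dist=2), (n3, dist=2).
Iteration 3: edges from {n13,n3} -> (n3, dist=3).
Iteration 4: no outgoing edges from {n3}; recursion stops.
Total rows emitted: 6.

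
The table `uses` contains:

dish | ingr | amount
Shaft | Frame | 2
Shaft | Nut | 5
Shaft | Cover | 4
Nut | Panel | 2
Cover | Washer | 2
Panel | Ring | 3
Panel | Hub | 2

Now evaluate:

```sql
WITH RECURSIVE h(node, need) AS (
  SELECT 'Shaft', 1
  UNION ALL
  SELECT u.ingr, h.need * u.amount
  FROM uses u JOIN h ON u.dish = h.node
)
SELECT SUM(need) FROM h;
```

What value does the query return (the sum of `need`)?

80

Base: (Shaft, need=1).
Iteration 1: components of {Shaft} -> Cover = 1*4 = 4, Frame = 1*2 = 2, Nut = 1*5 = 5.
Iteration 2: components of {Cover,Frame,Nut} -> Panel = 5*2 = 10, Washer = 4*2 = 8.
Iteration 3: components of {Panel,Washer} -> Hub = 10*2 = 20, Ring = 10*3 = 30.
Iteration 4: no further components; recursion stops.
SUM(need) = 1 + 2 + 5 + 4 + 10 + 8 + 30 + 20 = 80.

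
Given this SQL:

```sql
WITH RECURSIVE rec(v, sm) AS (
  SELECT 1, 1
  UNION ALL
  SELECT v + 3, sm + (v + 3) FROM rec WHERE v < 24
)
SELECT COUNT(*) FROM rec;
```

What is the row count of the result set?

9

Base: v=1, sm=1.
Iteration 1: 1 < 24 holds -> v = 1 + 3 = 4, sm = 1 + 4 = 5.
Iteration 2: 4 < 24 holds -> v = 4 + 3 = 7, sm = 5 + 7 = 12.
Iteration 3: 7 < 24 holds -> v = 7 + 3 = 10, sm = 12 + 10 = 22.
Iteration 4: 10 < 24 holds -> v = 10 + 3 = 13, sm = 22 + 13 = 35.
Iteration 5: 13 < 24 holds -> v = 13 + 3 = 16, sm = 35 + 16 = 51.
Iteration 6: 16 < 24 holds -> v = 16 + 3 = 19, sm = 51 + 19 = 70.
Iteration 7: 19 < 24 holds -> v = 19 + 3 = 22, sm = 70 + 22 = 92.
Iteration 8: 22 < 24 holds -> v = 22 + 3 = 25, sm = 92 + 25 = 117.
Iteration 9: 25 < 24 fails; recursion stops.
Total rows emitted: 9.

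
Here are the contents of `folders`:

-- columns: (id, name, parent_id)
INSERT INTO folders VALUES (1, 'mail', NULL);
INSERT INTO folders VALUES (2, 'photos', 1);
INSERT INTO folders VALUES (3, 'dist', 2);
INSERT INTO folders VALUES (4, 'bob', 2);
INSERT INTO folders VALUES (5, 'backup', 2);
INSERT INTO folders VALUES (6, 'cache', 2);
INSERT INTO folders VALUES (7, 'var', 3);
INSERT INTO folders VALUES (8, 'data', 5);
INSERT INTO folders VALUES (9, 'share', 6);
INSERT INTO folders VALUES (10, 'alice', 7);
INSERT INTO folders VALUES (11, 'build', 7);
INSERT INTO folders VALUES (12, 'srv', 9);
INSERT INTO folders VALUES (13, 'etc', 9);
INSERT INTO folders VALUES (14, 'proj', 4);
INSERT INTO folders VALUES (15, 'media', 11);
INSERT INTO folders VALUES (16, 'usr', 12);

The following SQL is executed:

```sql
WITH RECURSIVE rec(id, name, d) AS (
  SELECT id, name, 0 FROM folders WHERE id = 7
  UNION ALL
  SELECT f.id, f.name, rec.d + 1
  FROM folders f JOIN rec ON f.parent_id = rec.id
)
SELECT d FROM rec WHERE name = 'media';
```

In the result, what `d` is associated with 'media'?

Base: id=7 (var) at d 0.
Iteration 1: rows with parent_id in {7} -> alice (id 10, d 1), build (id 11, d 1).
Iteration 2: rows with parent_id in {10,11} -> media (id 15, d 2).
Iteration 3: no rows with parent_id in {15}; recursion stops.

2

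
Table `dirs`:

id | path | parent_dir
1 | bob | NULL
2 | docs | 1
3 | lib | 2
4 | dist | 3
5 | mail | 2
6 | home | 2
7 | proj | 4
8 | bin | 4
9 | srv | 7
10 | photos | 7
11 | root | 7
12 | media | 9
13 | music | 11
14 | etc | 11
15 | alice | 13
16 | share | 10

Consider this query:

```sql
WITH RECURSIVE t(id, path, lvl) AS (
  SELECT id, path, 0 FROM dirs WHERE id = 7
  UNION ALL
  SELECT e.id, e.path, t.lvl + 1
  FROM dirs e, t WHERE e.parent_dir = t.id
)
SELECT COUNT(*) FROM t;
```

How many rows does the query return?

9

Base: id=7 (proj) at lvl 0.
Iteration 1: rows with parent_dir in {7} -> srv (id 9, lvl 1), photos (id 10, lvl 1), root (id 11, lvl 1).
Iteration 2: rows with parent_dir in {9,10,11} -> media (id 12, lvl 2), music (id 13, lvl 2), etc (id 14, lvl 2), share (id 16, lvl 2).
Iteration 3: rows with parent_dir in {12,13,14,16} -> alice (id 15, lvl 3).
Iteration 4: no rows with parent_dir in {15}; recursion stops.
Total rows emitted: 9.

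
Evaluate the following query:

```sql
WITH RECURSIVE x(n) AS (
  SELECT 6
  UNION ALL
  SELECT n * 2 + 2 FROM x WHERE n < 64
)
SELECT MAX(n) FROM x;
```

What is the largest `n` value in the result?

Base: n=6.
Iteration 1: 6 < 64 holds -> n = 6 * 2 + 2 = 14.
Iteration 2: 14 < 64 holds -> n = 14 * 2 + 2 = 30.
Iteration 3: 30 < 64 holds -> n = 30 * 2 + 2 = 62.
Iteration 4: 62 < 64 holds -> n = 62 * 2 + 2 = 126.
Iteration 5: 126 < 64 fails; recursion stops.
n values: 6, 14, 30, 62, 126; the maximum is 126.

126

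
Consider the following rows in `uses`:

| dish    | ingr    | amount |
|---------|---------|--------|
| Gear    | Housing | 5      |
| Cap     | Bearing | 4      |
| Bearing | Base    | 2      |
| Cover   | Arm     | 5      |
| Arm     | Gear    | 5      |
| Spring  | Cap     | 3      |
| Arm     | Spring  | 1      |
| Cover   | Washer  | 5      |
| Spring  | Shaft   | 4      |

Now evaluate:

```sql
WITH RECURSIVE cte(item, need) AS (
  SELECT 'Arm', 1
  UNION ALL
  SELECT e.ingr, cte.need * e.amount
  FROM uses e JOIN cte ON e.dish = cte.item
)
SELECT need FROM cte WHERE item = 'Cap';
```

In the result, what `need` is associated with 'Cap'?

3

Base: (Arm, need=1).
Iteration 1: components of {Arm} -> Gear = 1*5 = 5, Spring = 1*1 = 1.
Iteration 2: components of {Gear,Spring} -> Cap = 1*3 = 3, Housing = 5*5 = 25, Shaft = 1*4 = 4.
Iteration 3: components of {Cap,Housing,Shaft} -> Bearing = 3*4 = 12.
Iteration 4: components of {Bearing} -> Base = 12*2 = 24.
Iteration 5: no further components; recursion stops.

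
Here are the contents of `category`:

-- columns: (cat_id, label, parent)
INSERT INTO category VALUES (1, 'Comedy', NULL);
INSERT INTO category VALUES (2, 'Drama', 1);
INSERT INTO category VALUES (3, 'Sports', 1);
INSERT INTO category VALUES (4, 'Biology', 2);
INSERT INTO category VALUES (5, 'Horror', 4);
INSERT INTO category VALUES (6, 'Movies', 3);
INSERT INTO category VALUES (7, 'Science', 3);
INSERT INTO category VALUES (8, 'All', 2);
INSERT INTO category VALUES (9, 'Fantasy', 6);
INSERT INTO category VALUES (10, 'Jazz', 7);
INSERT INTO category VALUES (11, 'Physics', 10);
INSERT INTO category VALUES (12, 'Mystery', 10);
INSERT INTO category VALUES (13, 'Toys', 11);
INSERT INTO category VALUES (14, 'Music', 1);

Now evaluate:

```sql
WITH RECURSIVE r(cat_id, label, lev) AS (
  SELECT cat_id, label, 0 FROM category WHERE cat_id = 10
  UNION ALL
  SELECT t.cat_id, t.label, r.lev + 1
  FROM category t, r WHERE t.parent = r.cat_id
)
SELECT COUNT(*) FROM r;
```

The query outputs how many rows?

Base: cat_id=10 (Jazz) at lev 0.
Iteration 1: rows with parent in {10} -> Physics (id 11, lev 1), Mystery (id 12, lev 1).
Iteration 2: rows with parent in {11,12} -> Toys (id 13, lev 2).
Iteration 3: no rows with parent in {13}; recursion stops.
Total rows emitted: 4.

4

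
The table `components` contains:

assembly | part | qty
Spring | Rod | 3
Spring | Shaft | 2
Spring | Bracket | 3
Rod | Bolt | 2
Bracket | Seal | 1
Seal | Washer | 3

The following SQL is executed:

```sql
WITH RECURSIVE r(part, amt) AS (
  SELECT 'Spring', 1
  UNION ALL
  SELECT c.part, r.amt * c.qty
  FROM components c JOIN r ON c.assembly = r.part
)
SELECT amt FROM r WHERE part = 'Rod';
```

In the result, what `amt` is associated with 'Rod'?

3

Base: (Spring, amt=1).
Iteration 1: components of {Spring} -> Bracket = 1*3 = 3, Rod = 1*3 = 3, Shaft = 1*2 = 2.
Iteration 2: components of {Bracket,Rod,Shaft} -> Bolt = 3*2 = 6, Seal = 3*1 = 3.
Iteration 3: components of {Bolt,Seal} -> Washer = 3*3 = 9.
Iteration 4: no further components; recursion stops.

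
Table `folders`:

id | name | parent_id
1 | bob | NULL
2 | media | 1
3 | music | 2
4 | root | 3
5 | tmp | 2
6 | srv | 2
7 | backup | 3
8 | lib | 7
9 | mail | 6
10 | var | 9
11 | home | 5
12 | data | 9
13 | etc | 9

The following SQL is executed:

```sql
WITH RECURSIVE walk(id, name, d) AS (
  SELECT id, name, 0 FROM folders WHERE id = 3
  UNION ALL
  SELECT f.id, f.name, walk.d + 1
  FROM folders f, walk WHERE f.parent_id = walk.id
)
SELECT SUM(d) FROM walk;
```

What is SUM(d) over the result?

Base: id=3 (music) at d 0.
Iteration 1: rows with parent_id in {3} -> root (id 4, d 1), backup (id 7, d 1).
Iteration 2: rows with parent_id in {4,7} -> lib (id 8, d 2).
Iteration 3: no rows with parent_id in {8}; recursion stops.
SUM(d) = 0 + 1 + 1 + 2 = 4.

4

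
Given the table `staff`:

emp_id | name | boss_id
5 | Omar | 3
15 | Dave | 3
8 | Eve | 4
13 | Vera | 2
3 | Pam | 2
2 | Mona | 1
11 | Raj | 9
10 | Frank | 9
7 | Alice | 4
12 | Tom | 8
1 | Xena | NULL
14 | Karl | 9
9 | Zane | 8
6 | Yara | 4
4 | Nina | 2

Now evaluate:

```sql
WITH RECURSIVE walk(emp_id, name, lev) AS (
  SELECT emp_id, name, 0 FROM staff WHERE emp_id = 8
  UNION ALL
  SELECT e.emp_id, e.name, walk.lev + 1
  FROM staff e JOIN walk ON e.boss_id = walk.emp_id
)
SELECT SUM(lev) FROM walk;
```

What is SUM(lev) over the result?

8

Base: emp_id=8 (Eve) at lev 0.
Iteration 1: rows with boss_id in {8} -> Zane (id 9, lev 1), Tom (id 12, lev 1).
Iteration 2: rows with boss_id in {9,12} -> Frank (id 10, lev 2), Raj (id 11, lev 2), Karl (id 14, lev 2).
Iteration 3: no rows with boss_id in {10,11,14}; recursion stops.
SUM(lev) = 0 + 1 + 1 + 2 + 2 + 2 = 8.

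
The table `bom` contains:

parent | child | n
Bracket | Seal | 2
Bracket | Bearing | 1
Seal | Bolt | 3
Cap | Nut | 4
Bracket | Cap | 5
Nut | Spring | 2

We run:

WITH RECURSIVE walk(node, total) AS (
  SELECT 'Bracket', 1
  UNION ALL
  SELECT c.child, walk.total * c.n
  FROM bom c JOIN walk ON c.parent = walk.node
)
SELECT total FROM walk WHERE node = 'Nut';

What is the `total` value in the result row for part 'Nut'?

20

Base: (Bracket, total=1).
Iteration 1: components of {Bracket} -> Bearing = 1*1 = 1, Cap = 1*5 = 5, Seal = 1*2 = 2.
Iteration 2: components of {Bearing,Cap,Seal} -> Bolt = 2*3 = 6, Nut = 5*4 = 20.
Iteration 3: components of {Bolt,Nut} -> Spring = 20*2 = 40.
Iteration 4: no further components; recursion stops.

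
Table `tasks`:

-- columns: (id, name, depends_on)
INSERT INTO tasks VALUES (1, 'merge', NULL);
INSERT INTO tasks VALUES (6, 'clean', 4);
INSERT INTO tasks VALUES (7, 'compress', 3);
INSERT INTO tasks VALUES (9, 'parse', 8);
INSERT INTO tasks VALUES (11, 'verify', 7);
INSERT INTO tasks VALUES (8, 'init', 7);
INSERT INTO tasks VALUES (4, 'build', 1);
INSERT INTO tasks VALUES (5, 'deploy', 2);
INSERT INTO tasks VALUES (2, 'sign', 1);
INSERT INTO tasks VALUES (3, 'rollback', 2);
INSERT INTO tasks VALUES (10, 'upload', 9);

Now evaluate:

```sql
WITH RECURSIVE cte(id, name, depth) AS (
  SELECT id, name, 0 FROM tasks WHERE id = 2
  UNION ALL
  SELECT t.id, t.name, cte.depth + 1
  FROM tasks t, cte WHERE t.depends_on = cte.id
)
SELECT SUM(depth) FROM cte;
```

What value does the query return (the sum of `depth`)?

Base: id=2 (sign) at depth 0.
Iteration 1: rows with depends_on in {2} -> rollback (id 3, depth 1), deploy (id 5, depth 1).
Iteration 2: rows with depends_on in {3,5} -> compress (id 7, depth 2).
Iteration 3: rows with depends_on in {7} -> init (id 8, depth 3), verify (id 11, depth 3).
Iteration 4: rows with depends_on in {8,11} -> parse (id 9, depth 4).
Iteration 5: rows with depends_on in {9} -> upload (id 10, depth 5).
Iteration 6: no rows with depends_on in {10}; recursion stops.
SUM(depth) = 0 + 1 + 1 + 2 + 3 + 3 + 4 + 5 = 19.

19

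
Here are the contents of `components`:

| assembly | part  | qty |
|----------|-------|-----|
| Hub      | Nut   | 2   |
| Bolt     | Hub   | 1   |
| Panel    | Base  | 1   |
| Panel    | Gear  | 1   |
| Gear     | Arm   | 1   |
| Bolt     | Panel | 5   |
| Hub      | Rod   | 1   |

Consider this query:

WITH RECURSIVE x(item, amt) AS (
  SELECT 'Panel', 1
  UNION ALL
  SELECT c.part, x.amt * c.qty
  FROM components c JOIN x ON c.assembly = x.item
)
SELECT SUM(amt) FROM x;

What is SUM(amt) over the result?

Base: (Panel, amt=1).
Iteration 1: components of {Panel} -> Base = 1*1 = 1, Gear = 1*1 = 1.
Iteration 2: components of {Base,Gear} -> Arm = 1*1 = 1.
Iteration 3: no further components; recursion stops.
SUM(amt) = 1 + 1 + 1 + 1 = 4.

4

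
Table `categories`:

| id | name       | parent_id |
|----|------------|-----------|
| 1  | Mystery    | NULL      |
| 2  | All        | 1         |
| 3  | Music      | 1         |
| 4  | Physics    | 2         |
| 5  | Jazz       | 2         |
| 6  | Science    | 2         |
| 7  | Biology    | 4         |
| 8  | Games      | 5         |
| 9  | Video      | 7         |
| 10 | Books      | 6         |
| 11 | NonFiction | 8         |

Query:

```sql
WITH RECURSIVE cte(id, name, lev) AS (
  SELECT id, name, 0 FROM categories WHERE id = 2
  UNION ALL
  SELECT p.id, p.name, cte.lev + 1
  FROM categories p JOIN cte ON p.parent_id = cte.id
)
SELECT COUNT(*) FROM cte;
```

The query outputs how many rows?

9

Base: id=2 (All) at lev 0.
Iteration 1: rows with parent_id in {2} -> Physics (id 4, lev 1), Jazz (id 5, lev 1), Science (id 6, lev 1).
Iteration 2: rows with parent_id in {4,5,6} -> Biology (id 7, lev 2), Games (id 8, lev 2), Books (id 10, lev 2).
Iteration 3: rows with parent_id in {7,8,10} -> Video (id 9, lev 3), NonFiction (id 11, lev 3).
Iteration 4: no rows with parent_id in {9,11}; recursion stops.
Total rows emitted: 9.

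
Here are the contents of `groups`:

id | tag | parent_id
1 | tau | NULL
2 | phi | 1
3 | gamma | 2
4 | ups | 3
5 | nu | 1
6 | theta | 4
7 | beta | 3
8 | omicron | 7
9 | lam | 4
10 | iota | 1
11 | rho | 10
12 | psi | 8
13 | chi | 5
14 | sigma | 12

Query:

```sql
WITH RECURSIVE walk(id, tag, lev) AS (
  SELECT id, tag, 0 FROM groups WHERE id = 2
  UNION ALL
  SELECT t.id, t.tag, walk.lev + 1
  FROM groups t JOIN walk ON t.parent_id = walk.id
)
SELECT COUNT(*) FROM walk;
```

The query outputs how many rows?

Base: id=2 (phi) at lev 0.
Iteration 1: rows with parent_id in {2} -> gamma (id 3, lev 1).
Iteration 2: rows with parent_id in {3} -> ups (id 4, lev 2), beta (id 7, lev 2).
Iteration 3: rows with parent_id in {4,7} -> theta (id 6, lev 3), omicron (id 8, lev 3), lam (id 9, lev 3).
Iteration 4: rows with parent_id in {6,8,9} -> psi (id 12, lev 4).
Iteration 5: rows with parent_id in {12} -> sigma (id 14, lev 5).
Iteration 6: no rows with parent_id in {14}; recursion stops.
Total rows emitted: 9.

9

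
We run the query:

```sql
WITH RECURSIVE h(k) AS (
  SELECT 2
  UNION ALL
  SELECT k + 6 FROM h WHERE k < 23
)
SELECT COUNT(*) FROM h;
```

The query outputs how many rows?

Base: k=2.
Iteration 1: 2 < 23 holds -> k = 2 + 6 = 8.
Iteration 2: 8 < 23 holds -> k = 8 + 6 = 14.
Iteration 3: 14 < 23 holds -> k = 14 + 6 = 20.
Iteration 4: 20 < 23 holds -> k = 20 + 6 = 26.
Iteration 5: 26 < 23 fails; recursion stops.
Total rows emitted: 5.

5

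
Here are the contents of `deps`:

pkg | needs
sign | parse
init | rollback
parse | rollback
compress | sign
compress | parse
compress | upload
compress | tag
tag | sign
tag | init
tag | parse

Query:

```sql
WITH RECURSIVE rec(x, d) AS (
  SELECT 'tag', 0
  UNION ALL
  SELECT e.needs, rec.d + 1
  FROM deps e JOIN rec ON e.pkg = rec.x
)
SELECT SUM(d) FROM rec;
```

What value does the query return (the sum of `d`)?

12

Base: (tag, d=0).
Iteration 1: edges from {tag} -> (init, d=1), (parse, d=1), (sign, d=1).
Iteration 2: edges from {init,parse,sign} -> (parse, d=2), (rollback, d=2) x2. [UNION ALL keeps all 3 new rows, including repeats]
Iteration 3: edges from {parse,rollback} -> (rollback, d=3).
Iteration 4: no outgoing edges from {rollback}; recursion stops.
SUM(d) = 0 + 1 + 1 + 1 + 2 + 2 + 2 + 3 = 12.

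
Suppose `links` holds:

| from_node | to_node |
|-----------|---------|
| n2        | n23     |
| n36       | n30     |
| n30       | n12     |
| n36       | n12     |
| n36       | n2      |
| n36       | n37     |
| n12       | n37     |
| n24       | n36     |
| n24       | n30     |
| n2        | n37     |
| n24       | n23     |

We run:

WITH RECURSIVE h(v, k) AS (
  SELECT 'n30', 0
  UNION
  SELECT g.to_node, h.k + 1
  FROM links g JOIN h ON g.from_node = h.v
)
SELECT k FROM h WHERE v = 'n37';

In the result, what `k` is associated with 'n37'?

2

Base: (n30, k=0).
Iteration 1: edges from {n30} -> (n12, k=1).
Iteration 2: edges from {n12} -> (n37, k=2).
Iteration 3: no outgoing edges from {n37}; recursion stops.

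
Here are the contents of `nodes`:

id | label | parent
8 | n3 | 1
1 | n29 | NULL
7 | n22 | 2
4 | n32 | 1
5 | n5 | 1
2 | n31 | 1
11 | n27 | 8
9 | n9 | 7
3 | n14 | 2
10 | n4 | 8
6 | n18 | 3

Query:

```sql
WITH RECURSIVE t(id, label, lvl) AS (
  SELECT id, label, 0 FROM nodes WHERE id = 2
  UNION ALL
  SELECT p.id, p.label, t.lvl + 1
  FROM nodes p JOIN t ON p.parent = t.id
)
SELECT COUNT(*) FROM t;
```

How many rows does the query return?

Base: id=2 (n31) at lvl 0.
Iteration 1: rows with parent in {2} -> n14 (id 3, lvl 1), n22 (id 7, lvl 1).
Iteration 2: rows with parent in {3,7} -> n18 (id 6, lvl 2), n9 (id 9, lvl 2).
Iteration 3: no rows with parent in {6,9}; recursion stops.
Total rows emitted: 5.

5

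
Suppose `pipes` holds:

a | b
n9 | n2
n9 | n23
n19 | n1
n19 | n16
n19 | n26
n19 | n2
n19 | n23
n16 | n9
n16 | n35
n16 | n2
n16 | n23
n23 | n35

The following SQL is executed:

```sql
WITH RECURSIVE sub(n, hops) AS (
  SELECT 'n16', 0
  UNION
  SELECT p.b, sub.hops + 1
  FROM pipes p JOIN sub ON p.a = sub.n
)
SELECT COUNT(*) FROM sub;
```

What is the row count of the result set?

9

Base: (n16, hops=0).
Iteration 1: edges from {n16} -> (n2, hops=1), (n23, hops=1), (n35, hops=1), (n9, hops=1).
Iteration 2: edges from {n2,n23,n35,n9} -> (n2, hops=2), (n23, hops=2), (n35, hops=2).
Iteration 3: edges from {n2,n23,n35} -> (n35, hops=3).
Iteration 4: no outgoing edges from {n35}; recursion stops.
Total rows emitted: 9.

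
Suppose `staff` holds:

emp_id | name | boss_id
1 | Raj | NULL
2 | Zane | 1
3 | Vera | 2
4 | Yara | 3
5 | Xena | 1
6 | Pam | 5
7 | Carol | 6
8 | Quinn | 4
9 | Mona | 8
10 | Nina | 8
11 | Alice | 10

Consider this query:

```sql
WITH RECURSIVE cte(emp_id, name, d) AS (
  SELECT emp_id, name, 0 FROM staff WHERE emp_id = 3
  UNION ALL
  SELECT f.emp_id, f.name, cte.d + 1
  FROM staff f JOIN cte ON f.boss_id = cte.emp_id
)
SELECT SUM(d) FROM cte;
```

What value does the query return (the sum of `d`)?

13

Base: emp_id=3 (Vera) at d 0.
Iteration 1: rows with boss_id in {3} -> Yara (id 4, d 1).
Iteration 2: rows with boss_id in {4} -> Quinn (id 8, d 2).
Iteration 3: rows with boss_id in {8} -> Mona (id 9, d 3), Nina (id 10, d 3).
Iteration 4: rows with boss_id in {9,10} -> Alice (id 11, d 4).
Iteration 5: no rows with boss_id in {11}; recursion stops.
SUM(d) = 0 + 1 + 2 + 3 + 3 + 4 = 13.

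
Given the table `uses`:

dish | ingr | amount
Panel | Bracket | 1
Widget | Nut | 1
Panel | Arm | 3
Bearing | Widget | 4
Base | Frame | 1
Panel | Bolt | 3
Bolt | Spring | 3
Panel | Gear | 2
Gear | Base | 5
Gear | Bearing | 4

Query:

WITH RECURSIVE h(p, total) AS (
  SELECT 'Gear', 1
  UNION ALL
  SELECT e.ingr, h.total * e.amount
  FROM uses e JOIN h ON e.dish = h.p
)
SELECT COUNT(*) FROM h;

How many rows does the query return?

Base: (Gear, total=1).
Iteration 1: components of {Gear} -> Base = 1*5 = 5, Bearing = 1*4 = 4.
Iteration 2: components of {Base,Bearing} -> Frame = 5*1 = 5, Widget = 4*4 = 16.
Iteration 3: components of {Frame,Widget} -> Nut = 16*1 = 16.
Iteration 4: no further components; recursion stops.
Total rows emitted: 6.

6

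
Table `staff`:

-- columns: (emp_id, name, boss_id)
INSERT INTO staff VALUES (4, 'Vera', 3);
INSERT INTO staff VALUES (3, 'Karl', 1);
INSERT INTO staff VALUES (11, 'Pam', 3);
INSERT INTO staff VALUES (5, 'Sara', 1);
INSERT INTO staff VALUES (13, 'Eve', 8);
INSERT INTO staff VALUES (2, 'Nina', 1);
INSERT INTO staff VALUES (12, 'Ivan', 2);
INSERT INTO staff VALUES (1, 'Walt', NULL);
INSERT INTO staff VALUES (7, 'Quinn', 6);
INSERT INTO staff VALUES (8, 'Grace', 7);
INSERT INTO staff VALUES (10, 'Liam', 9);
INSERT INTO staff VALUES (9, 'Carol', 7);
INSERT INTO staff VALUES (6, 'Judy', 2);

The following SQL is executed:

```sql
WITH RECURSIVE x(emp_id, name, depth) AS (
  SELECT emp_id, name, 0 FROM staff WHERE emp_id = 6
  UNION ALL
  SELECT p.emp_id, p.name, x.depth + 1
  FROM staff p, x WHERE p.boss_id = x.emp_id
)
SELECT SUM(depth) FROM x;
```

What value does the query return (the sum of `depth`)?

Base: emp_id=6 (Judy) at depth 0.
Iteration 1: rows with boss_id in {6} -> Quinn (id 7, depth 1).
Iteration 2: rows with boss_id in {7} -> Grace (id 8, depth 2), Carol (id 9, depth 2).
Iteration 3: rows with boss_id in {8,9} -> Liam (id 10, depth 3), Eve (id 13, depth 3).
Iteration 4: no rows with boss_id in {10,13}; recursion stops.
SUM(depth) = 0 + 1 + 2 + 2 + 3 + 3 = 11.

11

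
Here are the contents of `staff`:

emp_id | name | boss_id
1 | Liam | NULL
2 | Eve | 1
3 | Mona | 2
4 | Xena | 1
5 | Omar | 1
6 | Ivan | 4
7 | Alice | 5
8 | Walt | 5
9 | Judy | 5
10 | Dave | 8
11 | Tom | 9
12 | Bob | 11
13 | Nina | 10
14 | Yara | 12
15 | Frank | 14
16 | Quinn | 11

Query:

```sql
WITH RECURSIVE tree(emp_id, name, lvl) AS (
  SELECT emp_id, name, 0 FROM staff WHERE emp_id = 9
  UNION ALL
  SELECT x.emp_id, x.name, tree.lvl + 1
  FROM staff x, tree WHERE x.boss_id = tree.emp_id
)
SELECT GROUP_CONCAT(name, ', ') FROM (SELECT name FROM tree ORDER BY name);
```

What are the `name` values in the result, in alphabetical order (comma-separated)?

Base: emp_id=9 (Judy) at lvl 0.
Iteration 1: rows with boss_id in {9} -> Tom (id 11, lvl 1).
Iteration 2: rows with boss_id in {11} -> Bob (id 12, lvl 2), Quinn (id 16, lvl 2).
Iteration 3: rows with boss_id in {12,16} -> Yara (id 14, lvl 3).
Iteration 4: rows with boss_id in {14} -> Frank (id 15, lvl 4).
Iteration 5: no rows with boss_id in {15}; recursion stops.

Bob, Frank, Judy, Quinn, Tom, Yara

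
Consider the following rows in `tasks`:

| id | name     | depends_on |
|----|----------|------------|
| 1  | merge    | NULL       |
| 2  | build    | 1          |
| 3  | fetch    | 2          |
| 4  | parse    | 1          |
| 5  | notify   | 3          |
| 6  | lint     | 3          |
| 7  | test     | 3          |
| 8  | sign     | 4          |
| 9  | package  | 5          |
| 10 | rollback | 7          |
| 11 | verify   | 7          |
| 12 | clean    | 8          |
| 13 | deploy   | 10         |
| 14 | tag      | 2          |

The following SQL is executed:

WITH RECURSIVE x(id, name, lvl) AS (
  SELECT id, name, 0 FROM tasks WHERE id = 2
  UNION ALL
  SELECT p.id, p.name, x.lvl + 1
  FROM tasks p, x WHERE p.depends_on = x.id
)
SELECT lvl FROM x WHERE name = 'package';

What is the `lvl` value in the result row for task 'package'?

3

Base: id=2 (build) at lvl 0.
Iteration 1: rows with depends_on in {2} -> fetch (id 3, lvl 1), tag (id 14, lvl 1).
Iteration 2: rows with depends_on in {3,14} -> notify (id 5, lvl 2), lint (id 6, lvl 2), test (id 7, lvl 2).
Iteration 3: rows with depends_on in {5,6,7} -> package (id 9, lvl 3), rollback (id 10, lvl 3), verify (id 11, lvl 3).
Iteration 4: rows with depends_on in {9,10,11} -> deploy (id 13, lvl 4).
Iteration 5: no rows with depends_on in {13}; recursion stops.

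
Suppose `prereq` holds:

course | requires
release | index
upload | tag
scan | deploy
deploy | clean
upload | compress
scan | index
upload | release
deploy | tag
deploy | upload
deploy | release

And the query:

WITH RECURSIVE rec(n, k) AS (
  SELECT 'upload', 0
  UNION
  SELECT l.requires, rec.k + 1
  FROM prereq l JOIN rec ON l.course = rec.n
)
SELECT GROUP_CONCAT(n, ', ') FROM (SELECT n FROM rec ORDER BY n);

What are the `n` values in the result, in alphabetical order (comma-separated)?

Base: (upload, k=0).
Iteration 1: edges from {upload} -> (compress, k=1), (release, k=1), (tag, k=1).
Iteration 2: edges from {compress,release,tag} -> (index, k=2).
Iteration 3: no outgoing edges from {index}; recursion stops.

compress, index, release, tag, upload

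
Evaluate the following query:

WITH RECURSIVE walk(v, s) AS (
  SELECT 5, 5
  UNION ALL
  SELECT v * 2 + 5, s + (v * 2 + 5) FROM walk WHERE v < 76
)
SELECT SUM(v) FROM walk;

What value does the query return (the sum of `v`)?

Base: v=5, s=5.
Iteration 1: 5 < 76 holds -> v = 5 * 2 + 5 = 15, s = 5 + 15 = 20.
Iteration 2: 15 < 76 holds -> v = 15 * 2 + 5 = 35, s = 20 + 35 = 55.
Iteration 3: 35 < 76 holds -> v = 35 * 2 + 5 = 75, s = 55 + 75 = 130.
Iteration 4: 75 < 76 holds -> v = 75 * 2 + 5 = 155, s = 130 + 155 = 285.
Iteration 5: 155 < 76 fails; recursion stops.
SUM(v) = 5 + 15 + 35 + 75 + 155 = 285.

285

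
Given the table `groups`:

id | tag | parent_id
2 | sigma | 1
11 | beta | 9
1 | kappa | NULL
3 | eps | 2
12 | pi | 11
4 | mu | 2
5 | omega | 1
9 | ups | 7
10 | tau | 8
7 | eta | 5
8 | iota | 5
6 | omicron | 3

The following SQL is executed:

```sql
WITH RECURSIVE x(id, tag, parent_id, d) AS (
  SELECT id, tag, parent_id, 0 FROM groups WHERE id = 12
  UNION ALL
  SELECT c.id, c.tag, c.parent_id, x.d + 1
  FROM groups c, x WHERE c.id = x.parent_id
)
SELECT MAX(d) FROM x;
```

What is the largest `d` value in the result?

5

Base: id=12 (pi), parent_id=11, d 0.
Iteration 1: join on id=11 -> beta (id 11, parent_id=9, d 1).
Iteration 2: join on id=9 -> ups (id 9, parent_id=7, d 2).
Iteration 3: join on id=7 -> eta (id 7, parent_id=5, d 3).
Iteration 4: join on id=5 -> omega (id 5, parent_id=1, d 4).
Iteration 5: join on id=1 -> kappa (id 1, parent_id=NULL, d 5).
Iteration 6: parent_id is NULL; no match; recursion stops.
d values: 0, 1, 2, 3, 4, 5; the maximum is 5.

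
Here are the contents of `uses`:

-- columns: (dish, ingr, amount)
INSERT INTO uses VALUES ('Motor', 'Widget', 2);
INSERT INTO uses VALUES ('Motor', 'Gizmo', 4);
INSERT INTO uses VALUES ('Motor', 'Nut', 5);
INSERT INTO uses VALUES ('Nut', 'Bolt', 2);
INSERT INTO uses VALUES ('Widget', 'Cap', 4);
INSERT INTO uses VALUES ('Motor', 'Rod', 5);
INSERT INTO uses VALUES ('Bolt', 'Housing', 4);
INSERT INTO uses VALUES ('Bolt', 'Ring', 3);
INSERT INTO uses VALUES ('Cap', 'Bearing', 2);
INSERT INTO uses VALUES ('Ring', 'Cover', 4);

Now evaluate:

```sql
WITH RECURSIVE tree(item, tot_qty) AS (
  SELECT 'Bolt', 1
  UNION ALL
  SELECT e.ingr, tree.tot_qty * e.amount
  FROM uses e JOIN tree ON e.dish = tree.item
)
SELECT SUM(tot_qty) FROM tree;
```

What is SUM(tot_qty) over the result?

Base: (Bolt, tot_qty=1).
Iteration 1: components of {Bolt} -> Housing = 1*4 = 4, Ring = 1*3 = 3.
Iteration 2: components of {Housing,Ring} -> Cover = 3*4 = 12.
Iteration 3: no further components; recursion stops.
SUM(tot_qty) = 1 + 4 + 3 + 12 = 20.

20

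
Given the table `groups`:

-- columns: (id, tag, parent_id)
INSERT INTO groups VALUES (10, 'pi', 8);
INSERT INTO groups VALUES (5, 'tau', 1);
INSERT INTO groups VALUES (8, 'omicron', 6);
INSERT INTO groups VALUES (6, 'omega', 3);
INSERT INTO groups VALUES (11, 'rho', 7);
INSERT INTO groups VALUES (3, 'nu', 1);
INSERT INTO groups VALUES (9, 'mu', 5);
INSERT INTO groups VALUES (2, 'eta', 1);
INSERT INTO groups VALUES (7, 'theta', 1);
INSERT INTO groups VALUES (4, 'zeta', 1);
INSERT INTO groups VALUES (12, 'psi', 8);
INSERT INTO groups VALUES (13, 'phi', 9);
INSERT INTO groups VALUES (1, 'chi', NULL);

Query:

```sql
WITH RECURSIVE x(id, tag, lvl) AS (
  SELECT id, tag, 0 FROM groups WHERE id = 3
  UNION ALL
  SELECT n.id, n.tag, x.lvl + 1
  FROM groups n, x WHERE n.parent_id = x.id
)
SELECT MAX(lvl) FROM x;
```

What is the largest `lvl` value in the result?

3

Base: id=3 (nu) at lvl 0.
Iteration 1: rows with parent_id in {3} -> omega (id 6, lvl 1).
Iteration 2: rows with parent_id in {6} -> omicron (id 8, lvl 2).
Iteration 3: rows with parent_id in {8} -> pi (id 10, lvl 3), psi (id 12, lvl 3).
Iteration 4: no rows with parent_id in {10,12}; recursion stops.
lvl values: 0, 1, 2, 3, 3; the maximum is 3.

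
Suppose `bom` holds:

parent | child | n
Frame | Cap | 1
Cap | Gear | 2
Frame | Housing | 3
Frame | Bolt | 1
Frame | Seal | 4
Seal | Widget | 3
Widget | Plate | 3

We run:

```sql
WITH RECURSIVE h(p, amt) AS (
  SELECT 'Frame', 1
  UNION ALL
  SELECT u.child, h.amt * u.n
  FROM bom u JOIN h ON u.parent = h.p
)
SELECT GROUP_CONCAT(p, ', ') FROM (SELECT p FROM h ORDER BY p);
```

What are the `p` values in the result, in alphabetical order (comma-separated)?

Bolt, Cap, Frame, Gear, Housing, Plate, Seal, Widget

Base: (Frame, amt=1).
Iteration 1: components of {Frame} -> Bolt = 1*1 = 1, Cap = 1*1 = 1, Housing = 1*3 = 3, Seal = 1*4 = 4.
Iteration 2: components of {Bolt,Cap,Housing,Seal} -> Gear = 1*2 = 2, Widget = 4*3 = 12.
Iteration 3: components of {Gear,Widget} -> Plate = 12*3 = 36.
Iteration 4: no further components; recursion stops.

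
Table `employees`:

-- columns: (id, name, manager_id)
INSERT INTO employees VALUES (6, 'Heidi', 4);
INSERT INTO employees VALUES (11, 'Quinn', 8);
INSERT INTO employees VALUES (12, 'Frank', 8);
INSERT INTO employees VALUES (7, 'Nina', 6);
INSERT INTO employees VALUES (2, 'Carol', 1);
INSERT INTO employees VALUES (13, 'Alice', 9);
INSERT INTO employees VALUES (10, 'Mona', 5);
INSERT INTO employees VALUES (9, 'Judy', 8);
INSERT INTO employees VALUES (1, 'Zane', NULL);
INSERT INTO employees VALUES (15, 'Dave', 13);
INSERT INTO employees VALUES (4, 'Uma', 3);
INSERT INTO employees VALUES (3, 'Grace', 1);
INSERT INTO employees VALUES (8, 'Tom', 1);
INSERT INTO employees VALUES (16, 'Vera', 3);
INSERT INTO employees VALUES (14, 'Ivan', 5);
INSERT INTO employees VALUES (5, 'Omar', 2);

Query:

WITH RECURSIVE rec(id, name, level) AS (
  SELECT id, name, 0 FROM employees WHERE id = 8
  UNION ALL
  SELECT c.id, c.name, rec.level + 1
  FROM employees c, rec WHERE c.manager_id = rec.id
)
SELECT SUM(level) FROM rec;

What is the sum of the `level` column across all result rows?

Base: id=8 (Tom) at level 0.
Iteration 1: rows with manager_id in {8} -> Judy (id 9, level 1), Quinn (id 11, level 1), Frank (id 12, level 1).
Iteration 2: rows with manager_id in {9,11,12} -> Alice (id 13, level 2).
Iteration 3: rows with manager_id in {13} -> Dave (id 15, level 3).
Iteration 4: no rows with manager_id in {15}; recursion stops.
SUM(level) = 0 + 1 + 1 + 1 + 2 + 3 = 8.

8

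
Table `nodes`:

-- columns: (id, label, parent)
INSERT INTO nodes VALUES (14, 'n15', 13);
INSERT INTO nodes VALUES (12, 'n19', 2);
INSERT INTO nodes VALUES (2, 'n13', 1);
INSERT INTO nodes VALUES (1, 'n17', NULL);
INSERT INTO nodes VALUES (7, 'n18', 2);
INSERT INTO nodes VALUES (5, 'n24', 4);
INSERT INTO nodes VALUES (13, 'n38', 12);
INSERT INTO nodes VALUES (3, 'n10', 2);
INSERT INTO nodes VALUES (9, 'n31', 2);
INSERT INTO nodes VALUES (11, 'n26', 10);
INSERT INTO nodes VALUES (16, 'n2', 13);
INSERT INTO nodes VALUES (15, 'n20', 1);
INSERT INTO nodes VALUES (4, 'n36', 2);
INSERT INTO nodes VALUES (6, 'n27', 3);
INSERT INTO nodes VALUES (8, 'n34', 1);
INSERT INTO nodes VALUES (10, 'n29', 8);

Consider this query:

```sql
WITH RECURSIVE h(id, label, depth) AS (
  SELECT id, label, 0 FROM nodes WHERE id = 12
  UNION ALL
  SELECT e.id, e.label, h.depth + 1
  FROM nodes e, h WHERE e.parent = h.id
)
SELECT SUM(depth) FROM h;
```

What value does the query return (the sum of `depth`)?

5

Base: id=12 (n19) at depth 0.
Iteration 1: rows with parent in {12} -> n38 (id 13, depth 1).
Iteration 2: rows with parent in {13} -> n15 (id 14, depth 2), n2 (id 16, depth 2).
Iteration 3: no rows with parent in {14,16}; recursion stops.
SUM(depth) = 0 + 1 + 2 + 2 = 5.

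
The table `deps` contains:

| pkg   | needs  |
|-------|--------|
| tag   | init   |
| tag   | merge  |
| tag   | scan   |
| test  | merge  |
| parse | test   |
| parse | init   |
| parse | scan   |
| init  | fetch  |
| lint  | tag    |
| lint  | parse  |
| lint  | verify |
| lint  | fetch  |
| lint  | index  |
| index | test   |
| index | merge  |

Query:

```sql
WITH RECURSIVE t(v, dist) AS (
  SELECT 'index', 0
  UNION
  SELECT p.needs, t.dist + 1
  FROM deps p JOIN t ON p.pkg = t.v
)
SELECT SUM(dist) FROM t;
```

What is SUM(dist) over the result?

4

Base: (index, dist=0).
Iteration 1: edges from {index} -> (merge, dist=1), (test, dist=1).
Iteration 2: edges from {merge,test} -> (merge, dist=2).
Iteration 3: no outgoing edges from {merge}; recursion stops.
SUM(dist) = 0 + 1 + 1 + 2 = 4.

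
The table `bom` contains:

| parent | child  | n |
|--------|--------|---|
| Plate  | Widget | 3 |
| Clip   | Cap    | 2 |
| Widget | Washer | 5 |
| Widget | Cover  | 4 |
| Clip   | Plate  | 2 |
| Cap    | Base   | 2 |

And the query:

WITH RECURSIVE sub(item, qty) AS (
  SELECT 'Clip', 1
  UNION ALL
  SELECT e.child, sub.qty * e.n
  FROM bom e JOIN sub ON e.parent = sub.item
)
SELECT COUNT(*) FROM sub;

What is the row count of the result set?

7

Base: (Clip, qty=1).
Iteration 1: components of {Clip} -> Cap = 1*2 = 2, Plate = 1*2 = 2.
Iteration 2: components of {Cap,Plate} -> Base = 2*2 = 4, Widget = 2*3 = 6.
Iteration 3: components of {Base,Widget} -> Cover = 6*4 = 24, Washer = 6*5 = 30.
Iteration 4: no further components; recursion stops.
Total rows emitted: 7.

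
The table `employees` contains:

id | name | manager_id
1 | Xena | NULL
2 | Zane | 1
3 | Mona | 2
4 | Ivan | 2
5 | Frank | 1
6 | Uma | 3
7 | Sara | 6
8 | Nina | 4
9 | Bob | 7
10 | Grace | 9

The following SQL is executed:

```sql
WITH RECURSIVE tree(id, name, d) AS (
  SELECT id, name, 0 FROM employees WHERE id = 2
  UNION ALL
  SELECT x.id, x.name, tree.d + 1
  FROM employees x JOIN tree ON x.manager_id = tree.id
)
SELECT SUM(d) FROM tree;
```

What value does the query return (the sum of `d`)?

18

Base: id=2 (Zane) at d 0.
Iteration 1: rows with manager_id in {2} -> Mona (id 3, d 1), Ivan (id 4, d 1).
Iteration 2: rows with manager_id in {3,4} -> Uma (id 6, d 2), Nina (id 8, d 2).
Iteration 3: rows with manager_id in {6,8} -> Sara (id 7, d 3).
Iteration 4: rows with manager_id in {7} -> Bob (id 9, d 4).
Iteration 5: rows with manager_id in {9} -> Grace (id 10, d 5).
Iteration 6: no rows with manager_id in {10}; recursion stops.
SUM(d) = 0 + 1 + 1 + 2 + 2 + 3 + 4 + 5 = 18.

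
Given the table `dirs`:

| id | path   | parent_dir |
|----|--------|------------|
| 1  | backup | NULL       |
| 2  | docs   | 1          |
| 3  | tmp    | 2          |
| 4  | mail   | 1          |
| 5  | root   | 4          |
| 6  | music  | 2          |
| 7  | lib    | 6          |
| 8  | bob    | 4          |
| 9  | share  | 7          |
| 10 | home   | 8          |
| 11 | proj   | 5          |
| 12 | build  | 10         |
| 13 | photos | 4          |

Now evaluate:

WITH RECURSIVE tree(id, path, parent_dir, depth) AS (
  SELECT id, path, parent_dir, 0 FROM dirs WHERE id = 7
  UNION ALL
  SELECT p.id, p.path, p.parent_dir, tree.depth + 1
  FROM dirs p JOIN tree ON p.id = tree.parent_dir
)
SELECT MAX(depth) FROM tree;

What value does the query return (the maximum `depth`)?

Base: id=7 (lib), parent_dir=6, depth 0.
Iteration 1: join on id=6 -> music (id 6, parent_dir=2, depth 1).
Iteration 2: join on id=2 -> docs (id 2, parent_dir=1, depth 2).
Iteration 3: join on id=1 -> backup (id 1, parent_dir=NULL, depth 3).
Iteration 4: parent_dir is NULL; no match; recursion stops.
depth values: 0, 1, 2, 3; the maximum is 3.

3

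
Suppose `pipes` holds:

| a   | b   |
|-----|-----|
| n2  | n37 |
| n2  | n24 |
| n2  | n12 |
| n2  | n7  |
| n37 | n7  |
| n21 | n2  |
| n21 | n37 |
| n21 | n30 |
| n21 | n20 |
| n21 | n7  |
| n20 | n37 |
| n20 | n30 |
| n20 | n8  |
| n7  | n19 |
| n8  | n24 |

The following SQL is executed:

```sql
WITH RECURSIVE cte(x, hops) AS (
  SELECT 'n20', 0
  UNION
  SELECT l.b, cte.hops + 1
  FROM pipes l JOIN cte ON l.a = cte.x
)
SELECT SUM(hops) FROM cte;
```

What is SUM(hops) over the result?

Base: (n20, hops=0).
Iteration 1: edges from {n20} -> (n30, hops=1), (n37, hops=1), (n8, hops=1).
Iteration 2: edges from {n30,n37,n8} -> (n24, hops=2), (n7, hops=2).
Iteration 3: edges from {n24,n7} -> (n19, hops=3).
Iteration 4: no outgoing edges from {n19}; recursion stops.
SUM(hops) = 0 + 1 + 1 + 1 + 2 + 2 + 3 = 10.

10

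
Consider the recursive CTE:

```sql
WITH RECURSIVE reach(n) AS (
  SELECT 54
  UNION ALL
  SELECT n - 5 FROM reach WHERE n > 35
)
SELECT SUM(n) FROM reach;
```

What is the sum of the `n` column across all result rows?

220

Base: n=54.
Iteration 1: 54 > 35 holds -> n = 54 - 5 = 49.
Iteration 2: 49 > 35 holds -> n = 49 - 5 = 44.
Iteration 3: 44 > 35 holds -> n = 44 - 5 = 39.
Iteration 4: 39 > 35 holds -> n = 39 - 5 = 34.
Iteration 5: 34 > 35 fails; recursion stops.
SUM(n) = 54 + 49 + 44 + 39 + 34 = 220.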